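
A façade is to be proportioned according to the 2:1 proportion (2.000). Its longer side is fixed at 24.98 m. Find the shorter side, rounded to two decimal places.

2:1 = 2.00000.
Shorter side = 24.98 ÷ 2.00000 ≈ 12.4900 → 12.49 m.

12.49 m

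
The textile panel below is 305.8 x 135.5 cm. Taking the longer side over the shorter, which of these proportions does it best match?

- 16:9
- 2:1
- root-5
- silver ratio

305.8/135.5 ≈ 2.257. Nearest candidates are root-5 (2.236, off by 0.021) and silver ratio (2.414, off by 0.157).

root-5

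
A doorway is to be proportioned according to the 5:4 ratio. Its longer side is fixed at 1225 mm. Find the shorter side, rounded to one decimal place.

5:4 = 1.25000.
Shorter side = 1225 ÷ 1.25000 ≈ 980.000 → 980.0 mm.

980.0 mm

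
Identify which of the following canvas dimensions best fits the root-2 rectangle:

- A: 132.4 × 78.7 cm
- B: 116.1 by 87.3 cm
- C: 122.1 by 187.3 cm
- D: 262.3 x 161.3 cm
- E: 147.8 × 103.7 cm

E

Target root-2 ≈ 1.414.
A: 1.682 (Δ0.268)  B: 1.330 (Δ0.084)  C: 1.534 (Δ0.120)  D: 1.626 (Δ0.212)  E: 1.425 (Δ0.011)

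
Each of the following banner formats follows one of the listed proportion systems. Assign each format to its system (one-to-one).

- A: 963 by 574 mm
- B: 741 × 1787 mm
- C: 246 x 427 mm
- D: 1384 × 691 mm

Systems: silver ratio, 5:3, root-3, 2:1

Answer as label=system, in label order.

A=5:3, B=silver ratio, C=root-3, D=2:1

Ratios: A ≈ 1.678; B ≈ 2.412; C ≈ 1.736; D ≈ 2.003.
Targets: silver ratio ≈ 2.414; 5:3 ≈ 1.667; root-3 ≈ 1.732; 2:1 ≈ 2.000.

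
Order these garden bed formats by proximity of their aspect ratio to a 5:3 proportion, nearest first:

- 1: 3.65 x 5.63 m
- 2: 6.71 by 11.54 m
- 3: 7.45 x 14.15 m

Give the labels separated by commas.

1: 5.63/3.65 ≈ 1.542 → |1.542 − 1.667| = 0.125
2: 11.54/6.71 ≈ 1.720 → |1.720 − 1.667| = 0.053
3: 14.15/7.45 ≈ 1.899 → |1.899 − 1.667| = 0.232

2, 1, 3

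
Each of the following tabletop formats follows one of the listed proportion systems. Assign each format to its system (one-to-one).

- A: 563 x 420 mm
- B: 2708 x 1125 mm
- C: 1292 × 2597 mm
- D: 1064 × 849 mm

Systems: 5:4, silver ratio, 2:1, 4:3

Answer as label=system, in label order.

A=4:3, B=silver ratio, C=2:1, D=5:4

Ratios: A ≈ 1.340; B ≈ 2.407; C ≈ 2.010; D ≈ 1.253.
Targets: 5:4 ≈ 1.250; silver ratio ≈ 2.414; 2:1 ≈ 2.000; 4:3 ≈ 1.333.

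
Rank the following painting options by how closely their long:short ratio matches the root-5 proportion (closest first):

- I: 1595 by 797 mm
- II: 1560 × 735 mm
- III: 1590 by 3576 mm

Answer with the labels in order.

I: 1595/797 ≈ 2.001 → |2.001 − 2.236| = 0.235
II: 1560/735 ≈ 2.122 → |2.122 − 2.236| = 0.114
III: 3576/1590 ≈ 2.249 → |2.249 − 2.236| = 0.013

III, II, I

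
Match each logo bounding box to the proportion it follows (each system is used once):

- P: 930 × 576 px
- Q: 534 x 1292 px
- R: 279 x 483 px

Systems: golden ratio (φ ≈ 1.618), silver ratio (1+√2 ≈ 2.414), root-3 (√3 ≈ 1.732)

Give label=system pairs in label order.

P=golden ratio, Q=silver ratio, R=root-3

Ratios: P ≈ 1.615; Q ≈ 2.419; R ≈ 1.731.
Targets: golden ratio ≈ 1.618; silver ratio ≈ 2.414; root-3 ≈ 1.732.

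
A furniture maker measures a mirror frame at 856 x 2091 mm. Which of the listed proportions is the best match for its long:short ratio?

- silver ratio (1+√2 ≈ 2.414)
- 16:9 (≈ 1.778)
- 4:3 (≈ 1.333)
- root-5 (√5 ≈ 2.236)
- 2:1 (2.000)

silver ratio

2091/856 ≈ 2.443. Nearest candidates are silver ratio (2.414, off by 0.029) and root-5 (2.236, off by 0.207).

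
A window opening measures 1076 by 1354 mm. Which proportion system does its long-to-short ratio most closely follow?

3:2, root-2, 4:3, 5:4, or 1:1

5:4

Ratio = 1354 / 1076 ≈ 1.258.
Distances: 3:2 1.500 (Δ 0.242); root-2 1.414 (Δ 0.156); 4:3 1.333 (Δ 0.075); 5:4 1.250 (Δ 0.008); 1:1 1.000 (Δ 0.258).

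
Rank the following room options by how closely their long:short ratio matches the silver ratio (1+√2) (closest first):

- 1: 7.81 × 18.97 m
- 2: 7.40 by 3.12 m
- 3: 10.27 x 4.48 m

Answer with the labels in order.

1, 2, 3

Ratios: 1 = 18.97 / 7.81 ≈ 2.429; 2 = 7.40 / 3.12 ≈ 2.372; 3 = 10.27 / 4.48 ≈ 2.292.
|Δ from 2.414|: 1 0.015; 2 0.042; 3 0.122.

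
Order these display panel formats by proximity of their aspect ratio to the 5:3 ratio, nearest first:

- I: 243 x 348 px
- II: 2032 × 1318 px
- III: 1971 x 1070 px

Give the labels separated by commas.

I: 348/243 ≈ 1.432 → |1.432 − 1.667| = 0.235
II: 2032/1318 ≈ 1.542 → |1.542 − 1.667| = 0.125
III: 1971/1070 ≈ 1.842 → |1.842 − 1.667| = 0.175

II, III, I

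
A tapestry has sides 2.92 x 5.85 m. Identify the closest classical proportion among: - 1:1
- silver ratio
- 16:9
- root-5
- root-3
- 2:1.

2:1

5.85/2.92 ≈ 2.003. Nearest candidates are 2:1 (2.000, off by 0.003) and 16:9 (1.778, off by 0.225).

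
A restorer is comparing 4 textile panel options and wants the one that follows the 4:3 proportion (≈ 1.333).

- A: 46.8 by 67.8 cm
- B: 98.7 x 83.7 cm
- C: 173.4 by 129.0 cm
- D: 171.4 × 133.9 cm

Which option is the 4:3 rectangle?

C

Target 4:3 ≈ 1.333.
A: 1.449 (Δ0.116)  B: 1.179 (Δ0.154)  C: 1.344 (Δ0.011)  D: 1.280 (Δ0.053)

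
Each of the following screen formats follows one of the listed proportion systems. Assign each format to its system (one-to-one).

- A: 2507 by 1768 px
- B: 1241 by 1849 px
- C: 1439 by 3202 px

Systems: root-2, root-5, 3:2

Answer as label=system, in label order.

Ratios: A ≈ 1.418; B ≈ 1.490; C ≈ 2.225.
Targets: root-2 ≈ 1.414; root-5 ≈ 2.236; 3:2 ≈ 1.500.

A=root-2, B=3:2, C=root-5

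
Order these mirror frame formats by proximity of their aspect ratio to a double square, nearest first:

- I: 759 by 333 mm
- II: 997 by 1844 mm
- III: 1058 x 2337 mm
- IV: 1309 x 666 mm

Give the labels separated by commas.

IV, II, III, I

I: 759/333 ≈ 2.279 → |2.279 − 2.000| = 0.279
II: 1844/997 ≈ 1.850 → |1.850 − 2.000| = 0.150
III: 2337/1058 ≈ 2.209 → |2.209 − 2.000| = 0.209
IV: 1309/666 ≈ 1.965 → |1.965 − 2.000| = 0.035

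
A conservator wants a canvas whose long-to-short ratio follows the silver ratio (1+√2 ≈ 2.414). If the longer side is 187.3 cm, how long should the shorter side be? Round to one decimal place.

77.6 cm

silver ratio ≈ 2.41421.
Shorter side = 187.3 ÷ 2.41421 ≈ 77.582 → 77.6 cm.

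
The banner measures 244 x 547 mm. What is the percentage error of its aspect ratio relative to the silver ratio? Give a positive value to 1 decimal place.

7.1%

Ratio = 547 / 244 ≈ 2.2418.
Ideal silver ratio ≈ 2.4142. |2.2418 − 2.4142| / 2.4142 ≈ 7.14% → 7.1%.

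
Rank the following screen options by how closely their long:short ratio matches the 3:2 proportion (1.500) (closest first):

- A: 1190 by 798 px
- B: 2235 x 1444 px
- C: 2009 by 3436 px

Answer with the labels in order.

Ratios: A = 1190 / 798 ≈ 1.491; B = 2235 / 1444 ≈ 1.548; C = 3436 / 2009 ≈ 1.710.
|Δ from 1.500|: A 0.009; B 0.048; C 0.210.

A, B, C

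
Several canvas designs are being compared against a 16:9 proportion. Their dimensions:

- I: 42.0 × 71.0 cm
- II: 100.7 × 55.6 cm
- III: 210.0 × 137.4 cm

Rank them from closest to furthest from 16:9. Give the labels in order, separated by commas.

Ratios: I = 71.0 / 42.0 ≈ 1.690; II = 100.7 / 55.6 ≈ 1.811; III = 210.0 / 137.4 ≈ 1.528.
|Δ from 1.778|: I 0.088; II 0.033; III 0.250.

II, I, III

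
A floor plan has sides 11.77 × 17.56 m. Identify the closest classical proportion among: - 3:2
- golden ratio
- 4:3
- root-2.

3:2

17.56/11.77 ≈ 1.492. Nearest candidates are 3:2 (1.500, off by 0.008) and root-2 (1.414, off by 0.078).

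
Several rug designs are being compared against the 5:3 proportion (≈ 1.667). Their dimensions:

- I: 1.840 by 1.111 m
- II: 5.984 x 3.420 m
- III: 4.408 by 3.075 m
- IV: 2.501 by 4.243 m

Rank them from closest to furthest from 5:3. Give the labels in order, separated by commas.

Ratios: I = 1.840 / 1.111 ≈ 1.656; II = 5.984 / 3.420 ≈ 1.750; III = 4.408 / 3.075 ≈ 1.433; IV = 4.243 / 2.501 ≈ 1.697.
|Δ from 1.667|: I 0.011; II 0.083; III 0.234; IV 0.030.

I, IV, II, III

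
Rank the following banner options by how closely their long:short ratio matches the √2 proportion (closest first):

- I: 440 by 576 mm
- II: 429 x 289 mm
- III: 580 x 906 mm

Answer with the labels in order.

II, I, III

I: 576/440 ≈ 1.309 → |1.309 − 1.414| = 0.105
II: 429/289 ≈ 1.484 → |1.484 − 1.414| = 0.070
III: 906/580 ≈ 1.562 → |1.562 − 1.414| = 0.148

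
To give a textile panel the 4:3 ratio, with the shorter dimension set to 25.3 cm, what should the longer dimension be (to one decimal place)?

4:3 ≈ 1.33333.
Longer side = 25.3 × 1.33333 ≈ 33.733 → 33.7 cm.

33.7 cm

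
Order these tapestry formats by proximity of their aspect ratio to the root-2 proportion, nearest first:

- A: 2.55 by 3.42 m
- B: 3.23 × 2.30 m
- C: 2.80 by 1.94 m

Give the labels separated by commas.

B, C, A

Ratios: A = 3.42 / 2.55 ≈ 1.341; B = 3.23 / 2.30 ≈ 1.404; C = 2.80 / 1.94 ≈ 1.443.
|Δ from 1.414|: A 0.073; B 0.010; C 0.029.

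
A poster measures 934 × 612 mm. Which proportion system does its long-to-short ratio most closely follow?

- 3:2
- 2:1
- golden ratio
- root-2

934/612 ≈ 1.526. Nearest candidates are 3:2 (1.500, off by 0.026) and golden ratio (1.618, off by 0.092).

3:2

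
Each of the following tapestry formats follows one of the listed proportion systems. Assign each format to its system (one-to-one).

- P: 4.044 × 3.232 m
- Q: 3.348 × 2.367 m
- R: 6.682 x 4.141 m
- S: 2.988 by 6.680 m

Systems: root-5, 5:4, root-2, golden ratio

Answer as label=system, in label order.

P = 4.044/3.232 ≈ 1.251 → 5:4 (1.250)
Q = 3.348/2.367 ≈ 1.414 → root-2 (1.414)
R = 6.682/4.141 ≈ 1.614 → golden ratio (1.618)
S = 6.680/2.988 ≈ 2.236 → root-5 (2.236)

P=5:4, Q=root-2, R=golden ratio, S=root-5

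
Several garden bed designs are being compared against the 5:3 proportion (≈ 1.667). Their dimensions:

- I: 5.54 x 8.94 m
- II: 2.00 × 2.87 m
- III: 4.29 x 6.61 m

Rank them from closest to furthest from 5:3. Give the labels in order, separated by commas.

I, III, II

Ratios: I = 8.94 / 5.54 ≈ 1.614; II = 2.87 / 2.00 ≈ 1.435; III = 6.61 / 4.29 ≈ 1.541.
|Δ from 1.667|: I 0.053; II 0.232; III 0.126.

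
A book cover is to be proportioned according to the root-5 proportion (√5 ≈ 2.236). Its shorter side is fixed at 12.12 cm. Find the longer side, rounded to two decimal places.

root-5 ≈ 2.23607.
Longer side = 12.12 × 2.23607 ≈ 27.1012 → 27.10 cm.

27.10 cm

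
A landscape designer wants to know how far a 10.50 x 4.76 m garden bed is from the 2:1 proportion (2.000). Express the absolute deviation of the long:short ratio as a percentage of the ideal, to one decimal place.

10.3%

Ratio = 10.50 / 4.76 ≈ 2.2059.
Ideal 2:1 = 2.0000. |2.2059 − 2.0000| / 2.0000 ≈ 10.30% → 10.3%.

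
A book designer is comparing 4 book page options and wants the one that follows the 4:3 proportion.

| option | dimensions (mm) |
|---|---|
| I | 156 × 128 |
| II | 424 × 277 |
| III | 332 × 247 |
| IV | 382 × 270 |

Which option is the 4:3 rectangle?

Target 4:3 ≈ 1.333.
I: 1.219 (Δ0.114)  II: 1.531 (Δ0.198)  III: 1.344 (Δ0.011)  IV: 1.415 (Δ0.082)

III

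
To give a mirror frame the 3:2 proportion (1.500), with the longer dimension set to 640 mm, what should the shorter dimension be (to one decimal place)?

3:2 = 1.50000.
Shorter side = 640 ÷ 1.50000 ≈ 426.667 → 426.7 mm.

426.7 mm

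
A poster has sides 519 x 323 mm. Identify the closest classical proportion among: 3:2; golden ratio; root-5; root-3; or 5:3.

519/323 ≈ 1.607. Nearest candidates are golden ratio (1.618, off by 0.011) and 5:3 (1.667, off by 0.060).

golden ratio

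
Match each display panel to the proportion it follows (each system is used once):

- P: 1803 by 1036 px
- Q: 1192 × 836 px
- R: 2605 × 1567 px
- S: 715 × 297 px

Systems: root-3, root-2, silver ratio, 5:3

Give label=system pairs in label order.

P=root-3, Q=root-2, R=5:3, S=silver ratio

P = 1803/1036 ≈ 1.740 → root-3 (1.732)
Q = 1192/836 ≈ 1.426 → root-2 (1.414)
R = 2605/1567 ≈ 1.662 → 5:3 (1.667)
S = 715/297 ≈ 2.407 → silver ratio (2.414)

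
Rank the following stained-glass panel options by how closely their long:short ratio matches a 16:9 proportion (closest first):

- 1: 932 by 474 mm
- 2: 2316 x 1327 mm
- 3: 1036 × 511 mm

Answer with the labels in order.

1: 932/474 ≈ 1.966 → |1.966 − 1.778| = 0.188
2: 2316/1327 ≈ 1.745 → |1.745 − 1.778| = 0.033
3: 1036/511 ≈ 2.027 → |2.027 − 1.778| = 0.249

2, 1, 3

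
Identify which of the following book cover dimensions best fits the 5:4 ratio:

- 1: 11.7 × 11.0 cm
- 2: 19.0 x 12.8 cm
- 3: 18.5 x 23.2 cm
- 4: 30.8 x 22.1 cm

3

Ratios (long/short): 1 ≈ 1.064; 2 ≈ 1.484; 3 ≈ 1.254; 4 ≈ 1.394.
5:4 ≈ 1.250; option 3 is nearest (Δ 0.004).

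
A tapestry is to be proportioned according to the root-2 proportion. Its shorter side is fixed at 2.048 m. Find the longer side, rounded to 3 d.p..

root-2 ≈ 1.41421.
Longer side = 2.048 × 1.41421 ≈ 2.89630 → 2.896 m.

2.896 m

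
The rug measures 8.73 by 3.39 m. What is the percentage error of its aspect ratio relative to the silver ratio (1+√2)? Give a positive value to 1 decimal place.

Ratio = 8.73 / 3.39 ≈ 2.5752.
Ideal silver ratio ≈ 2.4142. |2.5752 − 2.4142| / 2.4142 ≈ 6.67% → 6.7%.

6.7%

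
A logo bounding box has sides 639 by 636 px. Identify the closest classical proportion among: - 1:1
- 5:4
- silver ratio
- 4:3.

639/636 ≈ 1.005. Nearest candidates are 1:1 (1.000, off by 0.005) and 5:4 (1.250, off by 0.245).

1:1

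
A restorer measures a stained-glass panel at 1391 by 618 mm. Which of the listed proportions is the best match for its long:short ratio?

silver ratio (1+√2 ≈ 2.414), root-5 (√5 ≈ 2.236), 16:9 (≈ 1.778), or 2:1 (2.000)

root-5

1391/618 ≈ 2.251. Nearest candidates are root-5 (2.236, off by 0.015) and silver ratio (2.414, off by 0.163).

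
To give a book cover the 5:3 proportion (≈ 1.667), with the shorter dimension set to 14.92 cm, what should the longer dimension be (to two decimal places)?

24.87 cm

5:3 ≈ 1.66667.
Longer side = 14.92 × 1.66667 ≈ 24.8667 → 24.87 cm.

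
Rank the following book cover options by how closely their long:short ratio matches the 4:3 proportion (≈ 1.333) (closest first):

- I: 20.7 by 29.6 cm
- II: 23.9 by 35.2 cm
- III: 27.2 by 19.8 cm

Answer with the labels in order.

Ratios: I = 29.6 / 20.7 ≈ 1.430; II = 35.2 / 23.9 ≈ 1.473; III = 27.2 / 19.8 ≈ 1.374.
|Δ from 1.333|: I 0.097; II 0.140; III 0.041.

III, I, II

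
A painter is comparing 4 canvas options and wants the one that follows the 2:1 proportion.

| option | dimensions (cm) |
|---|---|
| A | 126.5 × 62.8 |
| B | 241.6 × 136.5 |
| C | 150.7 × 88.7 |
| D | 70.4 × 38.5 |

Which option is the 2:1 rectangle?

Ratios (long/short): A ≈ 2.014; B ≈ 1.770; C ≈ 1.699; D ≈ 1.829.
2:1 ≈ 2.000; option A is nearest (Δ 0.014).

A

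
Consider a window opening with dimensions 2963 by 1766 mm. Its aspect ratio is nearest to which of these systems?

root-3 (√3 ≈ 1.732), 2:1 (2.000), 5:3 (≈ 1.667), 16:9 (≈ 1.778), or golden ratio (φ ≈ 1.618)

5:3

2963/1766 ≈ 1.678. Nearest candidates are 5:3 (1.667, off by 0.011) and root-3 (1.732, off by 0.054).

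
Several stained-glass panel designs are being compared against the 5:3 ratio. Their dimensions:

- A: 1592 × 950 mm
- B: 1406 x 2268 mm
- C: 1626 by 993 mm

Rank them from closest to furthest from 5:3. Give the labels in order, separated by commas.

Ratios: A = 1592 / 950 ≈ 1.676; B = 2268 / 1406 ≈ 1.613; C = 1626 / 993 ≈ 1.637.
|Δ from 1.667|: A 0.009; B 0.054; C 0.030.

A, C, B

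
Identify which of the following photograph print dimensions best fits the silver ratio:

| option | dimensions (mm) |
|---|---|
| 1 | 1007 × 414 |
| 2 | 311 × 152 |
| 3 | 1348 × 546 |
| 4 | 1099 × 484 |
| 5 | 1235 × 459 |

1

Target silver ratio ≈ 2.414.
1: 2.432 (Δ0.018)  2: 2.046 (Δ0.368)  3: 2.469 (Δ0.055)  4: 2.271 (Δ0.143)  5: 2.691 (Δ0.277)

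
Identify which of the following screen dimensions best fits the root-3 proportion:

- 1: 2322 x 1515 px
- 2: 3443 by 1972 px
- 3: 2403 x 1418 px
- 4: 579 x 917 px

2

Target root-3 ≈ 1.732.
1: 1.533 (Δ0.199)  2: 1.746 (Δ0.014)  3: 1.695 (Δ0.037)  4: 1.584 (Δ0.148)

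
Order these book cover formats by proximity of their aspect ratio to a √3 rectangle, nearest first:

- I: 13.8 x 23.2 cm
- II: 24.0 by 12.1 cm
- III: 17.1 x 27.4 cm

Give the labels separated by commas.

I, III, II

I: 23.2/13.8 ≈ 1.681 → |1.681 − 1.732| = 0.051
II: 24.0/12.1 ≈ 1.983 → |1.983 − 1.732| = 0.251
III: 27.4/17.1 ≈ 1.602 → |1.602 − 1.732| = 0.130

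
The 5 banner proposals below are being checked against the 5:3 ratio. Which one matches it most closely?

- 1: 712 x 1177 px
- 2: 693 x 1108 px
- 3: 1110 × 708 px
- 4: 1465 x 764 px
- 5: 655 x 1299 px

Target 5:3 ≈ 1.667.
1: 1.653 (Δ0.014)  2: 1.599 (Δ0.068)  3: 1.568 (Δ0.099)  4: 1.918 (Δ0.251)  5: 1.983 (Δ0.316)

1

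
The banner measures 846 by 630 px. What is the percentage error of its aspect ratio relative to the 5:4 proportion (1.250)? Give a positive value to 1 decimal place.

7.4%

Ratio = 846 / 630 ≈ 1.3429.
Ideal 5:4 = 1.2500. |1.3429 − 1.2500| / 1.2500 ≈ 7.43% → 7.4%.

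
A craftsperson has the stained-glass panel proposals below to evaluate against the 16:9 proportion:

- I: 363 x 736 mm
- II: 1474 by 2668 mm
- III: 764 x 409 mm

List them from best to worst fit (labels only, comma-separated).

I: 736/363 ≈ 2.028 → |2.028 − 1.778| = 0.250
II: 2668/1474 ≈ 1.810 → |1.810 − 1.778| = 0.032
III: 764/409 ≈ 1.868 → |1.868 − 1.778| = 0.090

II, III, I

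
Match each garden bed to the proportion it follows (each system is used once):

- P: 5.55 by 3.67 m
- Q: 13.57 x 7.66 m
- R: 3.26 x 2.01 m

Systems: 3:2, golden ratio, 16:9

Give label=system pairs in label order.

Ratios: P ≈ 1.512; Q ≈ 1.772; R ≈ 1.622.
Targets: 3:2 ≈ 1.500; golden ratio ≈ 1.618; 16:9 ≈ 1.778.

P=3:2, Q=16:9, R=golden ratio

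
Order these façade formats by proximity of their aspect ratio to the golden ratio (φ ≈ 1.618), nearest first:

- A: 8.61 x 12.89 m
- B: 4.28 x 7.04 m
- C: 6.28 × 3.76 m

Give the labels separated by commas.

Ratios: A = 12.89 / 8.61 ≈ 1.497; B = 7.04 / 4.28 ≈ 1.645; C = 6.28 / 3.76 ≈ 1.670.
|Δ from 1.618|: A 0.121; B 0.027; C 0.052.

B, C, A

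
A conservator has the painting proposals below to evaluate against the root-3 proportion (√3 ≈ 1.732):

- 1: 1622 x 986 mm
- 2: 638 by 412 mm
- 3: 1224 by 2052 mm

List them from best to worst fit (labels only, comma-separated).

Ratios: 1 = 1622 / 986 ≈ 1.645; 2 = 638 / 412 ≈ 1.549; 3 = 2052 / 1224 ≈ 1.676.
|Δ from 1.732|: 1 0.087; 2 0.183; 3 0.056.

3, 1, 2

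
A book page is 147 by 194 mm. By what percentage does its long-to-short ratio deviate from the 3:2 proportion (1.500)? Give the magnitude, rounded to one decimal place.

Ratio = 194 / 147 ≈ 1.3197.
Ideal 3:2 = 1.5000. |1.3197 − 1.5000| / 1.5000 ≈ 12.02% → 12.0%.

12.0%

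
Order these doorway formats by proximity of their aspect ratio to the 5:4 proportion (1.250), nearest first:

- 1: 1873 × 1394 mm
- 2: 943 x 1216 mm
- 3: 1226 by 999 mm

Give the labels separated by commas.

1: 1873/1394 ≈ 1.344 → |1.344 − 1.250| = 0.094
2: 1216/943 ≈ 1.290 → |1.290 − 1.250| = 0.040
3: 1226/999 ≈ 1.227 → |1.227 − 1.250| = 0.023

3, 2, 1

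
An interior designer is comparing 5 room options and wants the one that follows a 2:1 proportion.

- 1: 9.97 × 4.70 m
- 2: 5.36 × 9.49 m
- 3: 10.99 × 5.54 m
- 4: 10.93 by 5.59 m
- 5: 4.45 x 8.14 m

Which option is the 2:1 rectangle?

3

Ratios (long/short): 1 ≈ 2.121; 2 ≈ 1.771; 3 ≈ 1.984; 4 ≈ 1.955; 5 ≈ 1.829.
2:1 ≈ 2.000; option 3 is nearest (Δ 0.016).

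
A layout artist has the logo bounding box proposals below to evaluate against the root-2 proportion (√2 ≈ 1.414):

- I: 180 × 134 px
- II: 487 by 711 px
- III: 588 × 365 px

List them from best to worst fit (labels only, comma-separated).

Ratios: I = 180 / 134 ≈ 1.343; II = 711 / 487 ≈ 1.460; III = 588 / 365 ≈ 1.611.
|Δ from 1.414|: I 0.071; II 0.046; III 0.197.

II, I, III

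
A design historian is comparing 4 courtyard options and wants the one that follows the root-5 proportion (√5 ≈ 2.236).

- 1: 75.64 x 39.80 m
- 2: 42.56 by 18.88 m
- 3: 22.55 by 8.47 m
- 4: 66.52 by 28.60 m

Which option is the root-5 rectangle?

Target root-5 ≈ 2.236.
1: 1.901 (Δ0.335)  2: 2.254 (Δ0.018)  3: 2.662 (Δ0.426)  4: 2.326 (Δ0.090)

2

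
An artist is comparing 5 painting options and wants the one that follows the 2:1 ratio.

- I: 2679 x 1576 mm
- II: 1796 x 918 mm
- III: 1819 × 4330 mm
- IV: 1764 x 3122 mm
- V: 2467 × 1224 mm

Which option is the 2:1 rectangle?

V

Ratios (long/short): I ≈ 1.700; II ≈ 1.956; III ≈ 2.380; IV ≈ 1.770; V ≈ 2.016.
2:1 ≈ 2.000; option V is nearest (Δ 0.016).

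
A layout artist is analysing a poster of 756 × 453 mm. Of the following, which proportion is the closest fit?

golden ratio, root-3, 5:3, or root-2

5:3

Ratio = 756 / 453 ≈ 1.669.
Distances: golden ratio 1.618 (Δ 0.051); root-3 1.732 (Δ 0.063); 5:3 1.667 (Δ 0.002); root-2 1.414 (Δ 0.255).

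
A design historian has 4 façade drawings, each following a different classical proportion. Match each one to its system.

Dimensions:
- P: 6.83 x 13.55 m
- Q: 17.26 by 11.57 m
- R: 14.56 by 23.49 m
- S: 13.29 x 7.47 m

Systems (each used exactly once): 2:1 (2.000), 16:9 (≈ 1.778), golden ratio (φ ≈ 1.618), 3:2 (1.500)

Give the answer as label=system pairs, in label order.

P=2:1, Q=3:2, R=golden ratio, S=16:9

P = 13.55/6.83 ≈ 1.984 → 2:1 (2.000)
Q = 17.26/11.57 ≈ 1.492 → 3:2 (1.500)
R = 23.49/14.56 ≈ 1.613 → golden ratio (1.618)
S = 13.29/7.47 ≈ 1.779 → 16:9 (1.778)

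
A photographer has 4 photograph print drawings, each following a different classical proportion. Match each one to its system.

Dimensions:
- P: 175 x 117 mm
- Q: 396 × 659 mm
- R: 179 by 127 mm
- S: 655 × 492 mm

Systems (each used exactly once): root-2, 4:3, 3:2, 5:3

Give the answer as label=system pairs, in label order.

P=3:2, Q=5:3, R=root-2, S=4:3

Ratios: P ≈ 1.496; Q ≈ 1.664; R ≈ 1.409; S ≈ 1.331.
Targets: root-2 ≈ 1.414; 4:3 ≈ 1.333; 3:2 ≈ 1.500; 5:3 ≈ 1.667.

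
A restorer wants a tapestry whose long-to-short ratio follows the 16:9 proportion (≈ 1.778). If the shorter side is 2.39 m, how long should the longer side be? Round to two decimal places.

4.25 m

16:9 ≈ 1.77778.
Longer side = 2.39 × 1.77778 ≈ 4.2489 → 4.25 m.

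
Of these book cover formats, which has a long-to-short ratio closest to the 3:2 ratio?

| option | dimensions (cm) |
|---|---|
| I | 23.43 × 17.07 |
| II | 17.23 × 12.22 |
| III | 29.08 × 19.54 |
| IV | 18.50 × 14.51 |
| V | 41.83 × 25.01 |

III

Target 3:2 ≈ 1.500.
I: 1.373 (Δ0.127)  II: 1.410 (Δ0.090)  III: 1.488 (Δ0.012)  IV: 1.275 (Δ0.225)  V: 1.673 (Δ0.173)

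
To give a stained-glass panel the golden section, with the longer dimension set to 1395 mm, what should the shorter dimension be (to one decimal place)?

golden ratio ≈ 1.61803.
Shorter side = 1395 ÷ 1.61803 ≈ 862.160 → 862.2 mm.

862.2 mm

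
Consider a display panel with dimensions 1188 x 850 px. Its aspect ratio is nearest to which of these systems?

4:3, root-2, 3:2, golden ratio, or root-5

root-2

1188/850 ≈ 1.398. Nearest candidates are root-2 (1.414, off by 0.016) and 4:3 (1.333, off by 0.065).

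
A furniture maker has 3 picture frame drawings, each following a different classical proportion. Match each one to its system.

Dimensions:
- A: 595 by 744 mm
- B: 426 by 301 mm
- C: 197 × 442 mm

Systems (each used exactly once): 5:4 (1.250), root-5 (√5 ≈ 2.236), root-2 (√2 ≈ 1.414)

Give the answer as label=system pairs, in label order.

A=5:4, B=root-2, C=root-5

A = 744/595 ≈ 1.250 → 5:4 (1.250)
B = 426/301 ≈ 1.415 → root-2 (1.414)
C = 442/197 ≈ 2.244 → root-5 (2.236)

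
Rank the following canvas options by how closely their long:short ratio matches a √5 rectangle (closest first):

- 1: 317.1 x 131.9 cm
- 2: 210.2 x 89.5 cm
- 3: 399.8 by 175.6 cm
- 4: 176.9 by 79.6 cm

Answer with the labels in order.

4, 3, 2, 1

Ratios: 1 = 317.1 / 131.9 ≈ 2.404; 2 = 210.2 / 89.5 ≈ 2.349; 3 = 399.8 / 175.6 ≈ 2.277; 4 = 176.9 / 79.6 ≈ 2.222.
|Δ from 2.236|: 1 0.168; 2 0.113; 3 0.041; 4 0.014.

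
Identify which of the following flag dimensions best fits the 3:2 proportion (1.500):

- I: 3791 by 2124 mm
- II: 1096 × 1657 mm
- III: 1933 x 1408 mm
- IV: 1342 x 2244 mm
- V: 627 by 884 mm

II

Ratios (long/short): I ≈ 1.785; II ≈ 1.512; III ≈ 1.373; IV ≈ 1.672; V ≈ 1.410.
3:2 ≈ 1.500; option II is nearest (Δ 0.012).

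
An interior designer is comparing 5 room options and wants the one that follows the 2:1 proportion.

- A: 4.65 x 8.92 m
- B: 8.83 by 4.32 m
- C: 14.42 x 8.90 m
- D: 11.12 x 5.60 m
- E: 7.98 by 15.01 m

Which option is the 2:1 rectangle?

D

Target 2:1 ≈ 2.000.
A: 1.918 (Δ0.082)  B: 2.044 (Δ0.044)  C: 1.620 (Δ0.380)  D: 1.986 (Δ0.014)  E: 1.881 (Δ0.119)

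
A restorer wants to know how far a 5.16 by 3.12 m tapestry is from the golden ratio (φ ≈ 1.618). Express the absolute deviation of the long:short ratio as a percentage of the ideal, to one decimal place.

Ratio = 5.16 / 3.12 ≈ 1.6538.
Ideal golden ratio ≈ 1.6180. |1.6538 − 1.6180| / 1.6180 ≈ 2.21% → 2.2%.

2.2%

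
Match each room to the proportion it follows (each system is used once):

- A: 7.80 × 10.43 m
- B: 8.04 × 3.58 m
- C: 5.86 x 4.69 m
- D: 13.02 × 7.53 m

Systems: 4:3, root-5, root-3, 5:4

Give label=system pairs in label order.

A=4:3, B=root-5, C=5:4, D=root-3

Ratios: A ≈ 1.337; B ≈ 2.246; C ≈ 1.249; D ≈ 1.729.
Targets: 4:3 ≈ 1.333; root-5 ≈ 2.236; root-3 ≈ 1.732; 5:4 ≈ 1.250.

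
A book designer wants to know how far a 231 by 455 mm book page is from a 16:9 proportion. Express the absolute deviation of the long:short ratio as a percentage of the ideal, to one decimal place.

Ratio = 455 / 231 ≈ 1.9697.
Ideal 16:9 ≈ 1.7778. |1.9697 − 1.7778| / 1.7778 ≈ 10.79% → 10.8%.

10.8%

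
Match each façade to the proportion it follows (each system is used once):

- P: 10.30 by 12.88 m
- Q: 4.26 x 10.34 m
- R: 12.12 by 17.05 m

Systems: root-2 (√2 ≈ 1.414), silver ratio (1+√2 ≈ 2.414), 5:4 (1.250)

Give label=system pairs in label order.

P=5:4, Q=silver ratio, R=root-2

P = 12.88/10.30 ≈ 1.250 → 5:4 (1.250)
Q = 10.34/4.26 ≈ 2.427 → silver ratio (2.414)
R = 17.05/12.12 ≈ 1.407 → root-2 (1.414)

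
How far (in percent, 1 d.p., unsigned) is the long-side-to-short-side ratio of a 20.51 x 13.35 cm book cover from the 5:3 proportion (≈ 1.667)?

Ratio = 20.51 / 13.35 ≈ 1.5363.
Ideal 5:3 ≈ 1.6667. |1.5363 − 1.6667| / 1.6667 ≈ 7.82% → 7.8%.

7.8%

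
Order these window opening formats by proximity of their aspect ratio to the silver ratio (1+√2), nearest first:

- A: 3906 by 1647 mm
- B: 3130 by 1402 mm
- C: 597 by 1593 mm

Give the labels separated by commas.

A: 3906/1647 ≈ 2.372 → |2.372 − 2.414| = 0.042
B: 3130/1402 ≈ 2.233 → |2.233 − 2.414| = 0.181
C: 1593/597 ≈ 2.668 → |2.668 − 2.414| = 0.254

A, B, C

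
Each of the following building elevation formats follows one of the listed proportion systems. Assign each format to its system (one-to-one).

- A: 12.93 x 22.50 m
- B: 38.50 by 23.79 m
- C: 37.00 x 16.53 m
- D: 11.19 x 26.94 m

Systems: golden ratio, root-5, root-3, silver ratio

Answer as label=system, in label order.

A=root-3, B=golden ratio, C=root-5, D=silver ratio

A = 22.50/12.93 ≈ 1.740 → root-3 (1.732)
B = 38.50/23.79 ≈ 1.618 → golden ratio (1.618)
C = 37.00/16.53 ≈ 2.238 → root-5 (2.236)
D = 26.94/11.19 ≈ 2.408 → silver ratio (2.414)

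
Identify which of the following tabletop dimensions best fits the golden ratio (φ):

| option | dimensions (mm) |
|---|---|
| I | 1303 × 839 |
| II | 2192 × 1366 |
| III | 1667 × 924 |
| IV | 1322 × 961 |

II

Target golden ratio ≈ 1.618.
I: 1.553 (Δ0.065)  II: 1.605 (Δ0.013)  III: 1.804 (Δ0.186)  IV: 1.376 (Δ0.242)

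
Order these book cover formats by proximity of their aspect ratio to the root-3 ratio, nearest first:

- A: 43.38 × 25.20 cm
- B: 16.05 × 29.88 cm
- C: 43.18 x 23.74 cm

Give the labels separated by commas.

A, C, B

A: 43.38/25.20 ≈ 1.721 → |1.721 − 1.732| = 0.011
B: 29.88/16.05 ≈ 1.862 → |1.862 − 1.732| = 0.130
C: 43.18/23.74 ≈ 1.819 → |1.819 − 1.732| = 0.087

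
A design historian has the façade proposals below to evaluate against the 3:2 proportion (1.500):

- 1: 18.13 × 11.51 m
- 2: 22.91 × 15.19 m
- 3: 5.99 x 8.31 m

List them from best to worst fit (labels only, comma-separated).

2, 1, 3

1: 18.13/11.51 ≈ 1.575 → |1.575 − 1.500| = 0.075
2: 22.91/15.19 ≈ 1.508 → |1.508 − 1.500| = 0.008
3: 8.31/5.99 ≈ 1.387 → |1.387 − 1.500| = 0.113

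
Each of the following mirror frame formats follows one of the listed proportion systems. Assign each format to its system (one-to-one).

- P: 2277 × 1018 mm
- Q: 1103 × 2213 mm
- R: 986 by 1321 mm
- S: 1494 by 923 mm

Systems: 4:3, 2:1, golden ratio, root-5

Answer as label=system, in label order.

Ratios: P ≈ 2.237; Q ≈ 2.006; R ≈ 1.340; S ≈ 1.619.
Targets: 4:3 ≈ 1.333; 2:1 ≈ 2.000; golden ratio ≈ 1.618; root-5 ≈ 2.236.

P=root-5, Q=2:1, R=4:3, S=golden ratio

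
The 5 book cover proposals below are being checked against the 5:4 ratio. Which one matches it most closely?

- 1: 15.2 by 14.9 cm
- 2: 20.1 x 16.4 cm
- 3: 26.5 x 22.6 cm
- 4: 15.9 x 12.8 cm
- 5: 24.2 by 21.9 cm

4

Ratios (long/short): 1 ≈ 1.020; 2 ≈ 1.226; 3 ≈ 1.173; 4 ≈ 1.242; 5 ≈ 1.105.
5:4 ≈ 1.250; option 4 is nearest (Δ 0.008).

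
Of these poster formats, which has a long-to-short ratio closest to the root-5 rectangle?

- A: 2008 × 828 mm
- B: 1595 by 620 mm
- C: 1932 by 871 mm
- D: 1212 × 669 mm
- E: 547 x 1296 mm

C

Target root-5 ≈ 2.236.
A: 2.425 (Δ0.189)  B: 2.573 (Δ0.337)  C: 2.218 (Δ0.018)  D: 1.812 (Δ0.424)  E: 2.369 (Δ0.133)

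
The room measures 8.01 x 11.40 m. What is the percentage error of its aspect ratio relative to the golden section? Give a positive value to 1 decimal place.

Ratio = 11.40 / 8.01 ≈ 1.4232.
Ideal golden ratio ≈ 1.6180. |1.4232 − 1.6180| / 1.6180 ≈ 12.04% → 12.0%.

12.0%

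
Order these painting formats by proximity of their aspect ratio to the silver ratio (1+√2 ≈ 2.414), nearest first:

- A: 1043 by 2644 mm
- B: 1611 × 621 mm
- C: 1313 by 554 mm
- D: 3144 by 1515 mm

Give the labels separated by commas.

C, A, B, D

A: 2644/1043 ≈ 2.535 → |2.535 − 2.414| = 0.121
B: 1611/621 ≈ 2.594 → |2.594 − 2.414| = 0.180
C: 1313/554 ≈ 2.370 → |2.370 − 2.414| = 0.044
D: 3144/1515 ≈ 2.075 → |2.075 − 2.414| = 0.339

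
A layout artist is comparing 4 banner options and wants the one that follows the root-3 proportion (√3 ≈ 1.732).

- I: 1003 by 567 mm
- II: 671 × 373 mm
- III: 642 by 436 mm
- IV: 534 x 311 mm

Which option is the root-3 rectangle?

IV

Target root-3 ≈ 1.732.
I: 1.769 (Δ0.037)  II: 1.799 (Δ0.067)  III: 1.472 (Δ0.260)  IV: 1.717 (Δ0.015)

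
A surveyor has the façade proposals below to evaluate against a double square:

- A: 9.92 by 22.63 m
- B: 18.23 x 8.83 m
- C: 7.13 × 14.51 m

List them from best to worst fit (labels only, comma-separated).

Ratios: A = 22.63 / 9.92 ≈ 2.281; B = 18.23 / 8.83 ≈ 2.065; C = 14.51 / 7.13 ≈ 2.035.
|Δ from 2.000|: A 0.281; B 0.065; C 0.035.

C, B, A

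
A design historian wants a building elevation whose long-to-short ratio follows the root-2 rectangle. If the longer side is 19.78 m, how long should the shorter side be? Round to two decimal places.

root-2 ≈ 1.41421.
Shorter side = 19.78 ÷ 1.41421 ≈ 13.9866 → 13.99 m.

13.99 m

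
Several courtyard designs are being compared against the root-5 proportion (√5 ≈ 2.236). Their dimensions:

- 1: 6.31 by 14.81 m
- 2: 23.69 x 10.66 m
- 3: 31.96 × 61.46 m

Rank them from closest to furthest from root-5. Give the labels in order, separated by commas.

2, 1, 3

Ratios: 1 = 14.81 / 6.31 ≈ 2.347; 2 = 23.69 / 10.66 ≈ 2.222; 3 = 61.46 / 31.96 ≈ 1.923.
|Δ from 2.236|: 1 0.111; 2 0.014; 3 0.313.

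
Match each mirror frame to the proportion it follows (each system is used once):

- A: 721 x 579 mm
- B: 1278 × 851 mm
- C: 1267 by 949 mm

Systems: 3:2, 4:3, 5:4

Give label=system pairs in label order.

A = 721/579 ≈ 1.245 → 5:4 (1.250)
B = 1278/851 ≈ 1.502 → 3:2 (1.500)
C = 1267/949 ≈ 1.335 → 4:3 (1.333)

A=5:4, B=3:2, C=4:3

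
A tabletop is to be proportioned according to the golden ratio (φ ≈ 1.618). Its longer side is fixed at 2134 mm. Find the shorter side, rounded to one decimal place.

golden ratio ≈ 1.61803.
Shorter side = 2134 ÷ 1.61803 ≈ 1318.888 → 1318.9 mm.

1318.9 mm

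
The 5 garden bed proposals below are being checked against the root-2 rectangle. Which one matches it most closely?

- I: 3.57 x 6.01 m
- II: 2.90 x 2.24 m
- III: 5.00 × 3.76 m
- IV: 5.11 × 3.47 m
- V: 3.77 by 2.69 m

V

Target root-2 ≈ 1.414.
I: 1.683 (Δ0.269)  II: 1.295 (Δ0.119)  III: 1.330 (Δ0.084)  IV: 1.473 (Δ0.059)  V: 1.401 (Δ0.013)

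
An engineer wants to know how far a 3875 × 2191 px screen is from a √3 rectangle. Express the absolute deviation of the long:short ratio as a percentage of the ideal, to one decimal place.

2.1%

Ratio = 3875 / 2191 ≈ 1.7686.
Ideal root-3 ≈ 1.7321. |1.7686 − 1.7321| / 1.7321 ≈ 2.11% → 2.1%.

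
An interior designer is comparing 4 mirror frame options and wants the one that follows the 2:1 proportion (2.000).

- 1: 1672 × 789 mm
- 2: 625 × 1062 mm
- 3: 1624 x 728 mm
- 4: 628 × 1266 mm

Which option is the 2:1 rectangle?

4

Target 2:1 ≈ 2.000.
1: 2.119 (Δ0.119)  2: 1.699 (Δ0.301)  3: 2.231 (Δ0.231)  4: 2.016 (Δ0.016)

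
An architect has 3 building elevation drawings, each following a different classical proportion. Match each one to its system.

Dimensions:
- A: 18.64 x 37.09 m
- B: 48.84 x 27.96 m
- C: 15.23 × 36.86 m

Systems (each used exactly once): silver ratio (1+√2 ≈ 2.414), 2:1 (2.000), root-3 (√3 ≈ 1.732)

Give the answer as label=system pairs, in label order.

A = 37.09/18.64 ≈ 1.990 → 2:1 (2.000)
B = 48.84/27.96 ≈ 1.747 → root-3 (1.732)
C = 36.86/15.23 ≈ 2.420 → silver ratio (2.414)

A=2:1, B=root-3, C=silver ratio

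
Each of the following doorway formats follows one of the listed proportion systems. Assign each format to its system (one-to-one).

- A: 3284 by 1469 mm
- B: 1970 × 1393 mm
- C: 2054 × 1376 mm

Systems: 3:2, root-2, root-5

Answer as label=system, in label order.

A=root-5, B=root-2, C=3:2

Ratios: A ≈ 2.236; B ≈ 1.414; C ≈ 1.493.
Targets: 3:2 ≈ 1.500; root-2 ≈ 1.414; root-5 ≈ 2.236.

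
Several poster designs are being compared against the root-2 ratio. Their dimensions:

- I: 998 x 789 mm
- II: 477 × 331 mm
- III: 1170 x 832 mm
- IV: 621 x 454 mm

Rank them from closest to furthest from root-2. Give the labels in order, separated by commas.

Ratios: I = 998 / 789 ≈ 1.265; II = 477 / 331 ≈ 1.441; III = 1170 / 832 ≈ 1.406; IV = 621 / 454 ≈ 1.368.
|Δ from 1.414|: I 0.149; II 0.027; III 0.008; IV 0.046.

III, II, IV, I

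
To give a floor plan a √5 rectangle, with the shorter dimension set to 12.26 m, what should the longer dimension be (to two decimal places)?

root-5 ≈ 2.23607.
Longer side = 12.26 × 2.23607 ≈ 27.4142 → 27.41 m.

27.41 m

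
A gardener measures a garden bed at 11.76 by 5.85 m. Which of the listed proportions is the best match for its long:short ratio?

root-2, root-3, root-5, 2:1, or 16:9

2:1

Ratio = 11.76 / 5.85 ≈ 2.010.
Distances: root-2 1.414 (Δ 0.596); root-3 1.732 (Δ 0.278); root-5 2.236 (Δ 0.226); 2:1 2.000 (Δ 0.010); 16:9 1.778 (Δ 0.232).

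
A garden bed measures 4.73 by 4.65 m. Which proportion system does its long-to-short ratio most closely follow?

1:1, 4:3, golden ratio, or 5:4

4.73/4.65 ≈ 1.017. Nearest candidates are 1:1 (1.000, off by 0.017) and 5:4 (1.250, off by 0.233).

1:1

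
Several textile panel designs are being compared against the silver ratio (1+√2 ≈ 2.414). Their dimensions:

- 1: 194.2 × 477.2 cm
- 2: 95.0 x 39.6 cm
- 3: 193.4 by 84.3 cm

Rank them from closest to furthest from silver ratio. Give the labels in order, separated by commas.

2, 1, 3

1: 477.2/194.2 ≈ 2.457 → |2.457 − 2.414| = 0.043
2: 95.0/39.6 ≈ 2.399 → |2.399 − 2.414| = 0.015
3: 193.4/84.3 ≈ 2.294 → |2.294 − 2.414| = 0.120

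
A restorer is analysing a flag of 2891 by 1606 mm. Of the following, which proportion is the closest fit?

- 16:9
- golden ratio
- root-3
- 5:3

2891/1606 ≈ 1.800. Nearest candidates are 16:9 (1.778, off by 0.022) and root-3 (1.732, off by 0.068).

16:9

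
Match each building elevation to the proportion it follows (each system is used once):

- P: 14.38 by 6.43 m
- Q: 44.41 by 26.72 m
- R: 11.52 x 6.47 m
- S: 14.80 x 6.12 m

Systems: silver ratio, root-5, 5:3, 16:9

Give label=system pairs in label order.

P = 14.38/6.43 ≈ 2.236 → root-5 (2.236)
Q = 44.41/26.72 ≈ 1.662 → 5:3 (1.667)
R = 11.52/6.47 ≈ 1.781 → 16:9 (1.778)
S = 14.80/6.12 ≈ 2.418 → silver ratio (2.414)

P=root-5, Q=5:3, R=16:9, S=silver ratio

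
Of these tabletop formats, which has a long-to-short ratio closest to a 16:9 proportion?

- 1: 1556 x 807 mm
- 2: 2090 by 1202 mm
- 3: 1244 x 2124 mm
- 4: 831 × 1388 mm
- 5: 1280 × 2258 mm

Target 16:9 ≈ 1.778.
1: 1.928 (Δ0.150)  2: 1.739 (Δ0.039)  3: 1.707 (Δ0.071)  4: 1.670 (Δ0.108)  5: 1.764 (Δ0.014)

5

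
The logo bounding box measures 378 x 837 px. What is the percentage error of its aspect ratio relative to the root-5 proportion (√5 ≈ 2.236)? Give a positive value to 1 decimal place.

1.0%

Ratio = 837 / 378 ≈ 2.2143.
Ideal root-5 ≈ 2.2361. |2.2143 − 2.2361| / 2.2361 ≈ 0.97% → 1.0%.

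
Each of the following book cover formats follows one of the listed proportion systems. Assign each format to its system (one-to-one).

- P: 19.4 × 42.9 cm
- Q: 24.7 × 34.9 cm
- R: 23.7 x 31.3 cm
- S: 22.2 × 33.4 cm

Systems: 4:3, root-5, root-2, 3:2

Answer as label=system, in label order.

P = 42.9/19.4 ≈ 2.211 → root-5 (2.236)
Q = 34.9/24.7 ≈ 1.413 → root-2 (1.414)
R = 31.3/23.7 ≈ 1.321 → 4:3 (1.333)
S = 33.4/22.2 ≈ 1.505 → 3:2 (1.500)

P=root-5, Q=root-2, R=4:3, S=3:2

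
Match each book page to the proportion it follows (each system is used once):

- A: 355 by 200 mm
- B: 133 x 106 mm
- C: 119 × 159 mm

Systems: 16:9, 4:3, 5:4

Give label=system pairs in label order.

A = 355/200 ≈ 1.775 → 16:9 (1.778)
B = 133/106 ≈ 1.255 → 5:4 (1.250)
C = 159/119 ≈ 1.336 → 4:3 (1.333)

A=16:9, B=5:4, C=4:3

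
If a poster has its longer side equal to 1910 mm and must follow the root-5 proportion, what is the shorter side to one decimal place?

854.2 mm

root-5 ≈ 2.23607.
Shorter side = 1910 ÷ 2.23607 ≈ 854.177 → 854.2 mm.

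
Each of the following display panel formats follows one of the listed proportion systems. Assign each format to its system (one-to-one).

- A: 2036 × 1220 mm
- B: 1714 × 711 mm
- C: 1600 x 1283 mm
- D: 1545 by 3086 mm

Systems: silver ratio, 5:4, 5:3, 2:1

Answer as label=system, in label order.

A=5:3, B=silver ratio, C=5:4, D=2:1

A = 2036/1220 ≈ 1.669 → 5:3 (1.667)
B = 1714/711 ≈ 2.411 → silver ratio (2.414)
C = 1600/1283 ≈ 1.247 → 5:4 (1.250)
D = 3086/1545 ≈ 1.997 → 2:1 (2.000)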